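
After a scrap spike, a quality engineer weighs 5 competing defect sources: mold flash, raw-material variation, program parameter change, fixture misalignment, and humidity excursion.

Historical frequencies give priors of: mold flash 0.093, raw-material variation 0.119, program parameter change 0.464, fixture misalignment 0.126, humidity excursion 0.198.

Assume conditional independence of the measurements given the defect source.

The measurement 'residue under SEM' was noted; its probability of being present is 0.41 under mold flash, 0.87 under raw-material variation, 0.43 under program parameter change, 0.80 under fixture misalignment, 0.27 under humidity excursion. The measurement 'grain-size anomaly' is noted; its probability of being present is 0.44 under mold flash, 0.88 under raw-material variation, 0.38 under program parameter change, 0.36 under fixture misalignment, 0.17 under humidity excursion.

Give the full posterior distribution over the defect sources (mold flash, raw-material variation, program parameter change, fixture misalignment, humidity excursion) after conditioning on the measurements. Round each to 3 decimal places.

0.073, 0.398, 0.331, 0.158, 0.040

By Bayes' rule with conditional independence, the unnormalized weight for each hypothesis is prior × ∏ likelihoods:
  mold flash: 0.093 × 0.41 × 0.44 = 0.016777
  raw-material variation: 0.119 × 0.87 × 0.88 = 0.091106
  program parameter change: 0.464 × 0.43 × 0.38 = 0.075818
  fixture misalignment: 0.126 × 0.80 × 0.36 = 0.036288
  humidity excursion: 0.198 × 0.27 × 0.17 = 0.0090882
The unnormalized weights sum to 0.22908.
P(mold flash | evidence) = 0.016777 / 0.22908 ≈ 0.073
P(raw-material variation | evidence) = 0.091106 / 0.22908 ≈ 0.398
P(program parameter change | evidence) = 0.075818 / 0.22908 ≈ 0.331
P(fixture misalignment | evidence) = 0.036288 / 0.22908 ≈ 0.158
P(humidity excursion | evidence) = 0.0090882 / 0.22908 ≈ 0.040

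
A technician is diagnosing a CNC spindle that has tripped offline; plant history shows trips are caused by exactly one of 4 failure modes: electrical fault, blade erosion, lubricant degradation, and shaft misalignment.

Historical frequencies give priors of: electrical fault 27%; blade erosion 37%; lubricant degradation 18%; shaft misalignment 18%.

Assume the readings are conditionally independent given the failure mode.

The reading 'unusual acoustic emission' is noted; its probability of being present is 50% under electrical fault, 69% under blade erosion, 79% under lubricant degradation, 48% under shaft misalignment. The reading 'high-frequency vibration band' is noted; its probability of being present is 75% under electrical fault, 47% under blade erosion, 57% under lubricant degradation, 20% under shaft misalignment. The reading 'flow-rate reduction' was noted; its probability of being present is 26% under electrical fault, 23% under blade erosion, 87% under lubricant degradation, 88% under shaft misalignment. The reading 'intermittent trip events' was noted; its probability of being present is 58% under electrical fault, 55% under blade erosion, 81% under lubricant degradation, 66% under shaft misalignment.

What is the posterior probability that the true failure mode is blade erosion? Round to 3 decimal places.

0.156

By Bayes' rule with conditional independence, the unnormalized weight for each hypothesis is prior × ∏ likelihoods:
  electrical fault: 0.27 × 0.50 × 0.75 × 0.26 × 0.58 = 0.015268
  blade erosion: 0.37 × 0.69 × 0.47 × 0.23 × 0.55 = 0.015179
  lubricant degradation: 0.18 × 0.79 × 0.57 × 0.87 × 0.81 = 0.057119
  shaft misalignment: 0.18 × 0.48 × 0.20 × 0.88 × 0.66 = 0.010036
Normalizing constant Z = 0.015268 + 0.015179 + 0.057119 + 0.010036 = 0.097602.
P(blade erosion | evidence) = 0.015179 / 0.097602 ≈ 0.156.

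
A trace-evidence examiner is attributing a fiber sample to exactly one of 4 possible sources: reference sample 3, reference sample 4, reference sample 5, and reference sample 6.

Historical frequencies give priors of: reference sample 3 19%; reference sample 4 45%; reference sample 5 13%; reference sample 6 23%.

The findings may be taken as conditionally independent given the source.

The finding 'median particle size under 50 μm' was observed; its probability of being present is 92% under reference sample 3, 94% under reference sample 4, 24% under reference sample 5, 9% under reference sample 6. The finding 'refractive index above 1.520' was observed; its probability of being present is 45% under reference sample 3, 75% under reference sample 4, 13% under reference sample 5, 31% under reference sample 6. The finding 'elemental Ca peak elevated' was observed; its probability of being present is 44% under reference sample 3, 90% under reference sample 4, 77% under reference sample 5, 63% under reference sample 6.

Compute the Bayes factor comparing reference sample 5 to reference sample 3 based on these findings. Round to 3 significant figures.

0.132

Joint likelihood of the evidence pattern under each hypothesis:
  reference sample 5: 0.24 × 0.13 × 0.77 = 0.024024
  reference sample 3: 0.92 × 0.45 × 0.44 = 0.18216
Bayes factor = 0.024024 / 0.18216 ≈ 0.132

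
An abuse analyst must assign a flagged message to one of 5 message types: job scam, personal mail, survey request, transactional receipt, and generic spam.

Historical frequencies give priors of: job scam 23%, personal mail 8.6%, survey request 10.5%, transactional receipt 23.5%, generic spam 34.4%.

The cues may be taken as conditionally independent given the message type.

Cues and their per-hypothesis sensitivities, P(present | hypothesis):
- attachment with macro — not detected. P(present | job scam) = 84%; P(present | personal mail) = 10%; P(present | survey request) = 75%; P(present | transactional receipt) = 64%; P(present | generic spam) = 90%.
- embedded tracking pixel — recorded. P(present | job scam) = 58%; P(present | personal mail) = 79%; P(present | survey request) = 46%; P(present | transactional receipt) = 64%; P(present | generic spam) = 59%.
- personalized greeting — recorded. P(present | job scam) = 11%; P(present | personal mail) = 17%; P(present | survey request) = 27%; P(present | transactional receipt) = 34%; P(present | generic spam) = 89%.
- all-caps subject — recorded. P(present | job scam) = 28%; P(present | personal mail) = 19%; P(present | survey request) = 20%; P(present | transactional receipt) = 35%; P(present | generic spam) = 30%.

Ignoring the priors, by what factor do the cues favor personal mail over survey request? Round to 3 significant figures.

3.70

The Bayes factor is the ratio of the joint likelihoods of the cue pattern under the two hypotheses (using 1 − P(present | H) for each absent cue).
  personal mail: (1 − 0.10) × 0.79 × 0.17 × 0.19 = 0.022965
  survey request: (1 − 0.75) × 0.46 × 0.27 × 0.20 = 0.00621
Bayes factor = 0.022965 / 0.00621 ≈ 3.70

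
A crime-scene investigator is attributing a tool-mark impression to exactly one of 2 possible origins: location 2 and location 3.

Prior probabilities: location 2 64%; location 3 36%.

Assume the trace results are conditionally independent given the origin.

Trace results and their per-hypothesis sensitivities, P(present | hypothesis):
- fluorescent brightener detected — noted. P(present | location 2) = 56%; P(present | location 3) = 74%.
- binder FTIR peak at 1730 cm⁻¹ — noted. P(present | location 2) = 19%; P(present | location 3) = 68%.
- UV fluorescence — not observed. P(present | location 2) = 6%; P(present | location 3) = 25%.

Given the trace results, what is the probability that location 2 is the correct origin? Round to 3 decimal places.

0.320

By Bayes' rule with conditional independence, the unnormalized weight for each hypothesis is prior × ∏ likelihoods (using 1 − P(present | H) for each absent trace result):
  location 2: 0.64 × 0.56 × 0.19 × (1 − 0.06) = 0.06401
  location 3: 0.36 × 0.74 × 0.68 × (1 − 0.25) = 0.13586
Marginal likelihood of the evidence = 0.19987.
P(location 2 | evidence) = 0.06401 / 0.19987 ≈ 0.320.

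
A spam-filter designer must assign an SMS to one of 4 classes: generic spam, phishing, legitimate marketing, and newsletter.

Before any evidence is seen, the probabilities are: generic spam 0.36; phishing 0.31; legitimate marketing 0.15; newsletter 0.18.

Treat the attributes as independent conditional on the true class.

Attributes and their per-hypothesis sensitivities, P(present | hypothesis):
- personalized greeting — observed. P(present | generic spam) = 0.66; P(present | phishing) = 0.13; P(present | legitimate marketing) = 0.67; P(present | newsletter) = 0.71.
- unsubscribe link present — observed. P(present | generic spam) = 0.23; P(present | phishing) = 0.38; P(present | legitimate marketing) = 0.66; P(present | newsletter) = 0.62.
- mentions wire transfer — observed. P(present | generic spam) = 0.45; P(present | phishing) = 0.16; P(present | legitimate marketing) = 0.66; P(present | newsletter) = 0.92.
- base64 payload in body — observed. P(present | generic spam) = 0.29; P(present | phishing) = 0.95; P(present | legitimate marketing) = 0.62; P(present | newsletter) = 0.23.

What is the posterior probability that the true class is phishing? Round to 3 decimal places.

0.044

For each hypothesis, the unnormalized posterior weight is prior × product of the attribute likelihoods:
  generic spam: 0.36 × 0.66 × 0.23 × 0.45 × 0.29 = 0.0071316
  phishing: 0.31 × 0.13 × 0.38 × 0.16 × 0.95 = 0.0023277
  legitimate marketing: 0.15 × 0.67 × 0.66 × 0.66 × 0.62 = 0.027142
  newsletter: 0.18 × 0.71 × 0.62 × 0.92 × 0.23 = 0.016766
Marginal likelihood of the evidence = 0.053368.
P(phishing | evidence) = 0.0023277 / 0.053368 ≈ 0.044.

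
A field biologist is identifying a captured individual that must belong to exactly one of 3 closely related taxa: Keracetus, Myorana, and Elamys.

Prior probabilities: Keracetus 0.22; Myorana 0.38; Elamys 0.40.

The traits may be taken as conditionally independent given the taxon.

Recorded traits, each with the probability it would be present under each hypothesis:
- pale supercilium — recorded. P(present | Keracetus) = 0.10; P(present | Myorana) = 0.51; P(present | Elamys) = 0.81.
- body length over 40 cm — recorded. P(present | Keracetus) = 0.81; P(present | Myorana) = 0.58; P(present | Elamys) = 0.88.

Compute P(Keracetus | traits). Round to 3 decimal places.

0.043

For each hypothesis, the unnormalized posterior weight is prior × product of the trait likelihoods:
  Keracetus: 0.22 × 0.10 × 0.81 = 0.01782
  Myorana: 0.38 × 0.51 × 0.58 = 0.1124
  Elamys: 0.40 × 0.81 × 0.88 = 0.28512
The unnormalized weights sum to 0.41534.
P(Keracetus | evidence) = 0.01782 / 0.41534 ≈ 0.043.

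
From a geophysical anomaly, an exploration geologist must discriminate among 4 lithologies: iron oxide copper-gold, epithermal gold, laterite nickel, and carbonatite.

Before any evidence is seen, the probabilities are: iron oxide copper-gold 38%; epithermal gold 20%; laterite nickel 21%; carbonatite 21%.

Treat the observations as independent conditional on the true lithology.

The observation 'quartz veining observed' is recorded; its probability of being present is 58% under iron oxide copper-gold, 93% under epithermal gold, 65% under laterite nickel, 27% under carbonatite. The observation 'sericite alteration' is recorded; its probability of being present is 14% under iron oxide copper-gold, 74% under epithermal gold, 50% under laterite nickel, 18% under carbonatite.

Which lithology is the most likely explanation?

epithermal gold

For each hypothesis, the unnormalized posterior weight is prior × product of the observation likelihoods:
  iron oxide copper-gold: 0.38 × 0.58 × 0.14 = 0.030856
  epithermal gold: 0.20 × 0.93 × 0.74 = 0.13764
  laterite nickel: 0.21 × 0.65 × 0.50 = 0.06825
  carbonatite: 0.21 × 0.27 × 0.18 = 0.010206
Normalizing constant Z = 0.030856 + 0.13764 + 0.06825 + 0.010206 = 0.24695.
P(iron oxide copper-gold | evidence) ≈ 0.030856 / 0.24695 ≈ 0.125
P(epithermal gold | evidence) ≈ 0.13764 / 0.24695 ≈ 0.557
P(laterite nickel | evidence) ≈ 0.06825 / 0.24695 ≈ 0.276
P(carbonatite | evidence) ≈ 0.010206 / 0.24695 ≈ 0.041
The largest is 0.557, so epithermal gold is most probable.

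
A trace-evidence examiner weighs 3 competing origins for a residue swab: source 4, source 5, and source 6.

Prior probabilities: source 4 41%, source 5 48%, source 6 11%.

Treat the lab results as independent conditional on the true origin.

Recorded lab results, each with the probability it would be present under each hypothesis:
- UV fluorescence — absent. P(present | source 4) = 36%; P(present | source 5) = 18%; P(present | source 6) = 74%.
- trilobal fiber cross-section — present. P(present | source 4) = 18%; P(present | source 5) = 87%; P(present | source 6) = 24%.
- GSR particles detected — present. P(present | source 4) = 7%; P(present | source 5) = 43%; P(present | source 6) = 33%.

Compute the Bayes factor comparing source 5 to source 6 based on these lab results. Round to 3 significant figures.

14.9

The Bayes factor is the ratio of the joint likelihoods of the lab result pattern under the two hypotheses (using 1 − P(present | H) for each absent lab result).
  source 5: (1 − 0.18) × 0.87 × 0.43 = 0.30676
  source 6: (1 − 0.74) × 0.24 × 0.33 = 0.020592
Bayes factor = 0.30676 / 0.020592 ≈ 14.9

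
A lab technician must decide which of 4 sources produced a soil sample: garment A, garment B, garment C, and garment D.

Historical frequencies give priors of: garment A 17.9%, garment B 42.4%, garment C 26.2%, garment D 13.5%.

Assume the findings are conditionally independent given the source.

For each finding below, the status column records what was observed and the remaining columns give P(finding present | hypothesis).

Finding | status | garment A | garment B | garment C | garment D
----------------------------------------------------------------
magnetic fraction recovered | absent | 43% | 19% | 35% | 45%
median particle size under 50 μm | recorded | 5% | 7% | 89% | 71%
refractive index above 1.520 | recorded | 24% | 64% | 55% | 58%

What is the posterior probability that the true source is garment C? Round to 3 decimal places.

0.639

Multiply each prior by the joint likelihood of the evidence pattern (using 1 − P(present | H) for each absent finding):
  garment A: 0.179 × (1 − 0.43) × 0.05 × 0.24 = 0.0012244
  garment B: 0.424 × (1 − 0.19) × 0.07 × 0.64 = 0.015386
  garment C: 0.262 × (1 − 0.35) × 0.89 × 0.55 = 0.083362
  garment D: 0.135 × (1 − 0.45) × 0.71 × 0.58 = 0.030576
Normalizing constant Z = 0.0012244 + 0.015386 + 0.083362 + 0.030576 = 0.13055.
P(garment C | evidence) = 0.083362 / 0.13055 ≈ 0.639.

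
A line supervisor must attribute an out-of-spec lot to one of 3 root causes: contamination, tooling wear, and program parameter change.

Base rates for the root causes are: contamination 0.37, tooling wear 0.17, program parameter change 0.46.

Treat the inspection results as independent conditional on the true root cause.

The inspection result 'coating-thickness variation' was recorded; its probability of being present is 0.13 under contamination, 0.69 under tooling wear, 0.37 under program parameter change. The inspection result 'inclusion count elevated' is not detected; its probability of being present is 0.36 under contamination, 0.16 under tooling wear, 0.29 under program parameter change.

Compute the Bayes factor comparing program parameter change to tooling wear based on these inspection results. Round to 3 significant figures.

Take the product of per-inspection result likelihoods under each hypothesis (using 1 − P(present | H) for each absent inspection result), then divide.
  program parameter change: 0.37 × (1 − 0.29) = 0.2627
  tooling wear: 0.69 × (1 − 0.16) = 0.5796
Bayes factor = 0.2627 / 0.5796 ≈ 0.453

0.453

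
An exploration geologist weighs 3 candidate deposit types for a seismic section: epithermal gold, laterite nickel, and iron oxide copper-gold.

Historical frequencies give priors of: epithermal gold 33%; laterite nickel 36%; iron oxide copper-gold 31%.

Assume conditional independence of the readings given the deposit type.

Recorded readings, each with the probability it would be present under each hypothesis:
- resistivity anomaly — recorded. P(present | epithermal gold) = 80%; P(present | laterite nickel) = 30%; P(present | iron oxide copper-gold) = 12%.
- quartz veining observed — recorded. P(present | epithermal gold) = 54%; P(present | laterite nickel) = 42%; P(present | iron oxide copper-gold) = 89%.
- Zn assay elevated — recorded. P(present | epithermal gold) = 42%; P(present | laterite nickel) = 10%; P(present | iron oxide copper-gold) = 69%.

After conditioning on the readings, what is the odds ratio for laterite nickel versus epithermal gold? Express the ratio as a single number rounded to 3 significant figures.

0.0758

Unnormalized posterior weight (prior times the reading likelihoods) for each of the two hypotheses:
  laterite nickel: 0.36 × 0.30 × 0.42 × 0.10 = 0.004536
  epithermal gold: 0.33 × 0.80 × 0.54 × 0.42 = 0.059875
Posterior odds = 0.004536 / 0.059875 ≈ 0.0758.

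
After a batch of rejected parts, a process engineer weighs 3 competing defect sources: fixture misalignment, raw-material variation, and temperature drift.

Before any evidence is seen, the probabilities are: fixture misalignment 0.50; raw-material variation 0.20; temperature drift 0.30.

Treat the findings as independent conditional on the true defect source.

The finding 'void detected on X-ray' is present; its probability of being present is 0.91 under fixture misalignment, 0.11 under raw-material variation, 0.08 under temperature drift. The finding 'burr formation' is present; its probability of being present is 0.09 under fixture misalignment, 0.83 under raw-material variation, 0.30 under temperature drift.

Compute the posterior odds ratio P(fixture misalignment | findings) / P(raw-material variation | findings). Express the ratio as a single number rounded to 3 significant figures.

Unnormalized posterior weight (prior times the finding likelihoods) for each of the two hypotheses:
  fixture misalignment: 0.50 × 0.91 × 0.09 = 0.04095
  raw-material variation: 0.20 × 0.11 × 0.83 = 0.01826
Odds(fixture misalignment : raw-material variation) = 0.04095 / 0.01826 ≈ 2.24.

2.24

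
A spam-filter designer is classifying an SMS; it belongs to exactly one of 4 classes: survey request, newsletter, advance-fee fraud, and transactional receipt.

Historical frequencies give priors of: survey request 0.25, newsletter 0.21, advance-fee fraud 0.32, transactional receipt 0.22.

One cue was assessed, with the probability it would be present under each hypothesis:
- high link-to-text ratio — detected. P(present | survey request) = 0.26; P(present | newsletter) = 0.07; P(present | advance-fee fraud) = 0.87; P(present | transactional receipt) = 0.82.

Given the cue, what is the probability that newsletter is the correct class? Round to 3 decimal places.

0.027

For each hypothesis, the unnormalized posterior weight is prior × likelihood:
  survey request: 0.25 × 0.26 = 0.065
  newsletter: 0.21 × 0.07 = 0.0147
  advance-fee fraud: 0.32 × 0.87 = 0.2784
  transactional receipt: 0.22 × 0.82 = 0.1804
Normalizing constant Z = 0.065 + 0.0147 + 0.2784 + 0.1804 = 0.5385.
P(newsletter | evidence) = 0.0147 / 0.5385 ≈ 0.027.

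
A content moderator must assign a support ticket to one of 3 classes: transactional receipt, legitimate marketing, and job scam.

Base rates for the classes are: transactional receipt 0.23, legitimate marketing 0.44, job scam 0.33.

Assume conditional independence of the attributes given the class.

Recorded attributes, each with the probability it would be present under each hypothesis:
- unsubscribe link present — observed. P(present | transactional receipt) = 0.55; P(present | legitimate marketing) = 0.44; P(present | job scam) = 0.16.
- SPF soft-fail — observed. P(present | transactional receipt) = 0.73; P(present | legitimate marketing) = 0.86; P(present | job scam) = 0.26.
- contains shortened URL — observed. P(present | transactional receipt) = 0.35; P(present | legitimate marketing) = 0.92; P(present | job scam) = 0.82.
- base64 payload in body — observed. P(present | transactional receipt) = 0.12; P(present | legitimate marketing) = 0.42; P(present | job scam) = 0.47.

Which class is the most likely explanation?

legitimate marketing

Multiply each prior by the joint likelihood of the attribute pattern:
  transactional receipt: 0.23 × 0.55 × 0.73 × 0.35 × 0.12 = 0.0038785
  legitimate marketing: 0.44 × 0.44 × 0.86 × 0.92 × 0.42 = 0.064334
  job scam: 0.33 × 0.16 × 0.26 × 0.82 × 0.47 = 0.0052908
Normalizing constant Z = 0.0038785 + 0.064334 + 0.0052908 = 0.073503.
P(transactional receipt | evidence) ≈ 0.0038785 / 0.073503 ≈ 0.053
P(legitimate marketing | evidence) ≈ 0.064334 / 0.073503 ≈ 0.875
P(job scam | evidence) ≈ 0.0052908 / 0.073503 ≈ 0.072
The largest is 0.875, so legitimate marketing is most probable.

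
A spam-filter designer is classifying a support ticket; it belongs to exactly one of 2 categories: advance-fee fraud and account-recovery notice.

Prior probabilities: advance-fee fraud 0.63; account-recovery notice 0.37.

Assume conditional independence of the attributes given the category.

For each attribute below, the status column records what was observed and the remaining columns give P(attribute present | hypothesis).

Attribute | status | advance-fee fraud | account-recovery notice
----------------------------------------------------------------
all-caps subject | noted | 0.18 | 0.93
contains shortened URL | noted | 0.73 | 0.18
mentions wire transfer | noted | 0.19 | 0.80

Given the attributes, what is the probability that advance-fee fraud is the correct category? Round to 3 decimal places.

0.241

Multiply each prior by the joint likelihood of the attribute pattern:
  advance-fee fraud: 0.63 × 0.18 × 0.73 × 0.19 = 0.015729
  account-recovery notice: 0.37 × 0.93 × 0.18 × 0.80 = 0.04955
The unnormalized weights sum to 0.065279.
P(advance-fee fraud | evidence) = 0.015729 / 0.065279 ≈ 0.241.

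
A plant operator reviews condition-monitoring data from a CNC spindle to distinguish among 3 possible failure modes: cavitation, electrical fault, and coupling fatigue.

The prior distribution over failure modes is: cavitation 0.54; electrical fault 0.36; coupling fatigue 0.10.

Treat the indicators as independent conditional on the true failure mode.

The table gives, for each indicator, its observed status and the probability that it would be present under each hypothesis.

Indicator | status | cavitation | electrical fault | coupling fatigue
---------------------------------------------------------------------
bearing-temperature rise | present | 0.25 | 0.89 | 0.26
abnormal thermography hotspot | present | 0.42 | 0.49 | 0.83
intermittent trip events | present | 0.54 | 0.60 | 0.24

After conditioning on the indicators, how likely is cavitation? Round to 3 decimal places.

Multiply each prior by the joint likelihood of the indicator pattern:
  cavitation: 0.54 × 0.25 × 0.42 × 0.54 = 0.030618
  electrical fault: 0.36 × 0.89 × 0.49 × 0.60 = 0.094198
  coupling fatigue: 0.10 × 0.26 × 0.83 × 0.24 = 0.0051792
The unnormalized weights sum to 0.12999.
P(cavitation | evidence) = 0.030618 / 0.12999 ≈ 0.236.

0.236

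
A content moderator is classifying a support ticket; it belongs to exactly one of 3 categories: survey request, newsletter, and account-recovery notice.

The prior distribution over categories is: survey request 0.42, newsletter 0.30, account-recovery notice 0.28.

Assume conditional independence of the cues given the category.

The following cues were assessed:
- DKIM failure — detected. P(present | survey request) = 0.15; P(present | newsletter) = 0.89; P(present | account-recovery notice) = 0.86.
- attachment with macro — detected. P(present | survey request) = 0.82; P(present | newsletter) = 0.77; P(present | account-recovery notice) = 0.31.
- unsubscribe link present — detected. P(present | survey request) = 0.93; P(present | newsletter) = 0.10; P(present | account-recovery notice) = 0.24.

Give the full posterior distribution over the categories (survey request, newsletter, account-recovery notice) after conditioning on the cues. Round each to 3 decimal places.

By Bayes' rule with conditional independence, the unnormalized weight for each hypothesis is prior × ∏ likelihoods:
  survey request: 0.42 × 0.15 × 0.82 × 0.93 = 0.048044
  newsletter: 0.30 × 0.89 × 0.77 × 0.10 = 0.020559
  account-recovery notice: 0.28 × 0.86 × 0.31 × 0.24 = 0.017916
The unnormalized weights sum to 0.086518.
P(survey request | evidence) = 0.048044 / 0.086518 ≈ 0.555
P(newsletter | evidence) = 0.020559 / 0.086518 ≈ 0.238
P(account-recovery notice | evidence) = 0.017916 / 0.086518 ≈ 0.207

0.555, 0.238, 0.207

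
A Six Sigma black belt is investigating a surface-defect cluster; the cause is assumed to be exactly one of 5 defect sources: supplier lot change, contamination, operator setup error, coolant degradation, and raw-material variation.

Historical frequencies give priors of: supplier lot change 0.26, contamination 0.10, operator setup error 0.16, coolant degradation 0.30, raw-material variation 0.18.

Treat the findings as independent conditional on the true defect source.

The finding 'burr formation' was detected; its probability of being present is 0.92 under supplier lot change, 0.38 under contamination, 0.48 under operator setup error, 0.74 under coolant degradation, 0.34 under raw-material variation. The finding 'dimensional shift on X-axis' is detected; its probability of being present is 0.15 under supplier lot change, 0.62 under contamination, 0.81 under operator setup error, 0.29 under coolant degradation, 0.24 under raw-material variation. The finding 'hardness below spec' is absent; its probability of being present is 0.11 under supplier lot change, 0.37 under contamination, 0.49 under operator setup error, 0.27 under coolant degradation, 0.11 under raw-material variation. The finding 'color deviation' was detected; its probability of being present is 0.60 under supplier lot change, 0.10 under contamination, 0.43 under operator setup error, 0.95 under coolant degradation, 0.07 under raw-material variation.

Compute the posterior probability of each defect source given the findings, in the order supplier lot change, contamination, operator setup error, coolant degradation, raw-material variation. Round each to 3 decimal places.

0.240, 0.019, 0.171, 0.559, 0.011

Multiply each prior by the joint likelihood of the evidence pattern (using 1 − P(present | H) for each absent finding):
  supplier lot change: 0.26 × 0.92 × 0.15 × (1 − 0.11) × 0.60 = 0.01916
  contamination: 0.10 × 0.38 × 0.62 × (1 − 0.37) × 0.10 = 0.0014843
  operator setup error: 0.16 × 0.48 × 0.81 × (1 − 0.49) × 0.43 = 0.013642
  coolant degradation: 0.30 × 0.74 × 0.29 × (1 − 0.27) × 0.95 = 0.044648
  raw-material variation: 0.18 × 0.34 × 0.24 × (1 − 0.11) × 0.07 = 0.00091506
Marginal likelihood of the evidence = 0.079849.
P(supplier lot change | evidence) = 0.01916 / 0.079849 ≈ 0.240
P(contamination | evidence) = 0.0014843 / 0.079849 ≈ 0.019
P(operator setup error | evidence) = 0.013642 / 0.079849 ≈ 0.171
P(coolant degradation | evidence) = 0.044648 / 0.079849 ≈ 0.559
P(raw-material variation | evidence) = 0.00091506 / 0.079849 ≈ 0.011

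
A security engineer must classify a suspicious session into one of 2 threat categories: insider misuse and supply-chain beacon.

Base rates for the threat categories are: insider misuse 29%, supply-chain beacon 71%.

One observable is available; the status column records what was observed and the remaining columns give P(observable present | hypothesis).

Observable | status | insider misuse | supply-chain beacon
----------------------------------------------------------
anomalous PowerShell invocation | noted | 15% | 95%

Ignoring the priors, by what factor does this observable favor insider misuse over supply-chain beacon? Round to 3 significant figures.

The Bayes factor is the ratio of the two likelihoods.
  insider misuse: 0.15
  supply-chain beacon: 0.95
Bayes factor = 0.15 / 0.95 ≈ 0.158

0.158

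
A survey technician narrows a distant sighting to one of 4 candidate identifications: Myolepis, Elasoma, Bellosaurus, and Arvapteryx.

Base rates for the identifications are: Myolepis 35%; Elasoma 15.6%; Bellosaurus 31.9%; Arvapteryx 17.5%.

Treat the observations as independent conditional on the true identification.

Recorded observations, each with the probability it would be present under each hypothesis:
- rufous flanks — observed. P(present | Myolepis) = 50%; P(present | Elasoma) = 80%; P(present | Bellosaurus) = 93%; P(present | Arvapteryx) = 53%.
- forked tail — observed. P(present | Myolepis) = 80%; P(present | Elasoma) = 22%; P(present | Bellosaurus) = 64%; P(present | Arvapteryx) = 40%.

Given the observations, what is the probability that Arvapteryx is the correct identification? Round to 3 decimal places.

0.094

For each hypothesis, the unnormalized posterior weight is prior × product of the observation likelihoods:
  Myolepis: 0.350 × 0.50 × 0.80 = 0.14
  Elasoma: 0.156 × 0.80 × 0.22 = 0.027456
  Bellosaurus: 0.319 × 0.93 × 0.64 = 0.18987
  Arvapteryx: 0.175 × 0.53 × 0.40 = 0.0371
The unnormalized weights sum to 0.39442.
P(Arvapteryx | evidence) = 0.0371 / 0.39442 ≈ 0.094.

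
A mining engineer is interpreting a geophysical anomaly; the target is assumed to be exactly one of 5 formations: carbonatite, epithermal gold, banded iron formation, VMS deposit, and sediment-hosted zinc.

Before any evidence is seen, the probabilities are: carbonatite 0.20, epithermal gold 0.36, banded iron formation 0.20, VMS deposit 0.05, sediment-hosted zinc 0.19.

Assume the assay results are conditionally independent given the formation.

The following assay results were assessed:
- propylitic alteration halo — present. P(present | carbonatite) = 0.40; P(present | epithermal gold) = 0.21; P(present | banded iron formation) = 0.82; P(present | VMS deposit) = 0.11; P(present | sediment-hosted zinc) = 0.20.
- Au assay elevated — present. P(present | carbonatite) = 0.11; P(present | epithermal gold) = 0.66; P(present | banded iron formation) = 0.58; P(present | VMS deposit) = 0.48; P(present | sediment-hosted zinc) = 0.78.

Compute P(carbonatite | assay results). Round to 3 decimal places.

By Bayes' rule with conditional independence, the unnormalized weight for each hypothesis is prior × ∏ likelihoods:
  carbonatite: 0.20 × 0.40 × 0.11 = 0.0088
  epithermal gold: 0.36 × 0.21 × 0.66 = 0.049896
  banded iron formation: 0.20 × 0.82 × 0.58 = 0.09512
  VMS deposit: 0.05 × 0.11 × 0.48 = 0.00264
  sediment-hosted zinc: 0.19 × 0.20 × 0.78 = 0.02964
Marginal likelihood of the evidence = 0.1861.
P(carbonatite | evidence) = 0.0088 / 0.1861 ≈ 0.047.

0.047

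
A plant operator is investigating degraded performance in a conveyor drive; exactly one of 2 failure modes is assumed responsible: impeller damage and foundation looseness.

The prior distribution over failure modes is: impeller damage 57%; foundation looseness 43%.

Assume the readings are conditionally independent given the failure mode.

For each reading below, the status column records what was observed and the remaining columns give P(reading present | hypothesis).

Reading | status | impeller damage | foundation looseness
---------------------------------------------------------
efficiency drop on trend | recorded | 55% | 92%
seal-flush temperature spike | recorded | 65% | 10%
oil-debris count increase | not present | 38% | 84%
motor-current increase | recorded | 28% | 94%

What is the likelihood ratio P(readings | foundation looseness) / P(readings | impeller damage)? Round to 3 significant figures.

Joint likelihood of the reading pattern under each hypothesis (using 1 − P(present | H) for each absent reading):
  foundation looseness: 0.92 × 0.10 × (1 − 0.84) × 0.94 = 0.013837
  impeller damage: 0.55 × 0.65 × (1 − 0.38) × 0.28 = 0.062062
Bayes factor = 0.013837 / 0.062062 ≈ 0.223

0.223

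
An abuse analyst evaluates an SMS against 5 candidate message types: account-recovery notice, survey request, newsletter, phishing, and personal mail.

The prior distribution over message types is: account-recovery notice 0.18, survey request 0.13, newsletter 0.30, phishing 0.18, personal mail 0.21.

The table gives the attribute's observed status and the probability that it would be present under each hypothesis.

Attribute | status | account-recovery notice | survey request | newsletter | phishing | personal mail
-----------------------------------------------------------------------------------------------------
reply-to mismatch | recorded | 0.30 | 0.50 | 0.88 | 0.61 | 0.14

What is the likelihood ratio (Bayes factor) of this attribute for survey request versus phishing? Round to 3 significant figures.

0.820

Likelihood of this attribute under each hypothesis:
  survey request: 0.5
  phishing: 0.61
Bayes factor = 0.5 / 0.61 ≈ 0.820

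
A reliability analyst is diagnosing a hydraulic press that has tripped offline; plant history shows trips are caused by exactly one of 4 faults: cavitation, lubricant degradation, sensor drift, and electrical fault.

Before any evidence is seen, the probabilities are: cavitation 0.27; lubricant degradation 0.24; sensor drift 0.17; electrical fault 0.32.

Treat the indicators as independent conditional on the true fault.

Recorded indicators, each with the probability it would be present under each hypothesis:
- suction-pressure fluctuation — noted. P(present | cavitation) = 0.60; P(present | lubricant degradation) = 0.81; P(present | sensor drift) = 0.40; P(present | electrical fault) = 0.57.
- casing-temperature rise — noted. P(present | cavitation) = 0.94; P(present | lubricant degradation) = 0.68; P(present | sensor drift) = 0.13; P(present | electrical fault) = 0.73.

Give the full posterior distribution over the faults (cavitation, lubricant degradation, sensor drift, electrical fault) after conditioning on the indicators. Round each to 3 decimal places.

0.357, 0.310, 0.021, 0.312

By Bayes' rule with conditional independence, the unnormalized weight for each hypothesis is prior × ∏ likelihoods:
  cavitation: 0.27 × 0.60 × 0.94 = 0.15228
  lubricant degradation: 0.24 × 0.81 × 0.68 = 0.13219
  sensor drift: 0.17 × 0.40 × 0.13 = 0.00884
  electrical fault: 0.32 × 0.57 × 0.73 = 0.13315
Marginal likelihood of the evidence = 0.42646.
P(cavitation | evidence) = 0.15228 / 0.42646 ≈ 0.357
P(lubricant degradation | evidence) = 0.13219 / 0.42646 ≈ 0.310
P(sensor drift | evidence) = 0.00884 / 0.42646 ≈ 0.021
P(electrical fault | evidence) = 0.13315 / 0.42646 ≈ 0.312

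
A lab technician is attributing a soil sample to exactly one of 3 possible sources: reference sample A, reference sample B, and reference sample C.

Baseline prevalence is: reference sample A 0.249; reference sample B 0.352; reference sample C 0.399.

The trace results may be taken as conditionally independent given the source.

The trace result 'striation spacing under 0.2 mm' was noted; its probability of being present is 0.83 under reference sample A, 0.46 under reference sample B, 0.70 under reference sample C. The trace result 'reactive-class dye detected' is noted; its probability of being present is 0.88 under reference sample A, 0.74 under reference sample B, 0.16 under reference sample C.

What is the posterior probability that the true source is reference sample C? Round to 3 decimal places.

By Bayes' rule with conditional independence, the unnormalized weight for each hypothesis is prior × ∏ likelihoods:
  reference sample A: 0.249 × 0.83 × 0.88 = 0.18187
  reference sample B: 0.352 × 0.46 × 0.74 = 0.11982
  reference sample C: 0.399 × 0.70 × 0.16 = 0.044688
Marginal likelihood of the evidence = 0.34638.
P(reference sample C | evidence) = 0.044688 / 0.34638 ≈ 0.129.

0.129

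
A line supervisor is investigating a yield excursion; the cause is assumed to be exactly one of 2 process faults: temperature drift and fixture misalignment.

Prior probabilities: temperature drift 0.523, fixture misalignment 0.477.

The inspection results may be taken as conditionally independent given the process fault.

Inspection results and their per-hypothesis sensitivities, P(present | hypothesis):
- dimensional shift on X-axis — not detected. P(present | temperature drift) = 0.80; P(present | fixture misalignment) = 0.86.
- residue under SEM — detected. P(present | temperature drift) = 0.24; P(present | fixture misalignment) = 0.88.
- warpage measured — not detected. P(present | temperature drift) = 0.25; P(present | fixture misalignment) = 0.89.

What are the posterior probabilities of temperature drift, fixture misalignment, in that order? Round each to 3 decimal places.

Multiply each prior by the joint likelihood of the inspection result pattern (using 1 − P(present | H) for each absent inspection result):
  temperature drift: 0.523 × (1 − 0.80) × 0.24 × (1 − 0.25) = 0.018828
  fixture misalignment: 0.477 × (1 − 0.86) × 0.88 × (1 − 0.89) = 0.0064643
Normalizing constant Z = 0.018828 + 0.0064643 = 0.025292.
P(temperature drift | evidence) = 0.018828 / 0.025292 ≈ 0.744
P(fixture misalignment | evidence) = 0.0064643 / 0.025292 ≈ 0.256

0.744, 0.256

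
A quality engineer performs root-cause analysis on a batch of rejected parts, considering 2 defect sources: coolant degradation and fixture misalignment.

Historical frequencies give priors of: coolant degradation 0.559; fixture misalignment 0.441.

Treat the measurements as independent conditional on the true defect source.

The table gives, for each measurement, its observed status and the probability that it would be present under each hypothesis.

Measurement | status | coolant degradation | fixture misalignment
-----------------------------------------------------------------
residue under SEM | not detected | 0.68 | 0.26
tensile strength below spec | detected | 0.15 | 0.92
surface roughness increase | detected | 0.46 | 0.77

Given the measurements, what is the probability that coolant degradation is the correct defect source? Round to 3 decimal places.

For each hypothesis, the unnormalized posterior weight is prior × product of the measurement likelihoods (using 1 − P(present | H) for each absent measurement):
  coolant degradation: 0.559 × (1 − 0.68) × 0.15 × 0.46 = 0.012343
  fixture misalignment: 0.441 × (1 − 0.26) × 0.92 × 0.77 = 0.23118
Normalizing constant Z = 0.012343 + 0.23118 = 0.24352.
P(coolant degradation | evidence) = 0.012343 / 0.24352 ≈ 0.051.

0.051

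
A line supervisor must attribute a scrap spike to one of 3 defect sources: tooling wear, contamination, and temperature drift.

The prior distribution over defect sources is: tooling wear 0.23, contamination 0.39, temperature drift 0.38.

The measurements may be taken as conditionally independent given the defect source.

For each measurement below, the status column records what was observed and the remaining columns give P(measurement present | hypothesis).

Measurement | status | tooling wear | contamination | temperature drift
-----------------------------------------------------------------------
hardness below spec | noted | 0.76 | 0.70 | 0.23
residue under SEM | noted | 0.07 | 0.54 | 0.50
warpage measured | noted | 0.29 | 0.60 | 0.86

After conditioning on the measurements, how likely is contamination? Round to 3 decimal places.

0.683

Multiply each prior by the joint likelihood of the measurement pattern:
  tooling wear: 0.23 × 0.76 × 0.07 × 0.29 = 0.0035484
  contamination: 0.39 × 0.70 × 0.54 × 0.60 = 0.088452
  temperature drift: 0.38 × 0.23 × 0.50 × 0.86 = 0.037582
The unnormalized weights sum to 0.12958.
P(contamination | evidence) = 0.088452 / 0.12958 ≈ 0.683.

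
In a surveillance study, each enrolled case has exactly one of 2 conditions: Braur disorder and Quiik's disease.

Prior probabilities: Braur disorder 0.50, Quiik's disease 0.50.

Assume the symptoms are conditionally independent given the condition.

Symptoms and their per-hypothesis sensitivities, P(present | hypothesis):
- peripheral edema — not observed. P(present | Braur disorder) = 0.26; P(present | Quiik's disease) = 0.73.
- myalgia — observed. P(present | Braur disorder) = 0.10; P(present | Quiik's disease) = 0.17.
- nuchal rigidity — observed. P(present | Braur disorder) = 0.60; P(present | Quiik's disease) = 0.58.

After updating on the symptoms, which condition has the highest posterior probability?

Multiply each prior by the joint likelihood of the symptom pattern (using 1 − P(present | H) for each absent symptom):
  Braur disorder: 0.50 × (1 − 0.26) × 0.10 × 0.60 = 0.0222
  Quiik's disease: 0.50 × (1 − 0.73) × 0.17 × 0.58 = 0.013311
The unnormalized weights sum to 0.035511.
P(Braur disorder | evidence) ≈ 0.0222 / 0.035511 ≈ 0.625
P(Quiik's disease | evidence) ≈ 0.013311 / 0.035511 ≈ 0.375
The largest is 0.625, so Braur disorder is most probable.

Braur disorder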